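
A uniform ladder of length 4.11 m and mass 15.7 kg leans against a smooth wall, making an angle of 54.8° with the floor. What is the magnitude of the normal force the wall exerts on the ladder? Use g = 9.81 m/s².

Taking torques about the foot of the ladder:
Ladder weight 15.7×9.81 = 154 N acts at 2.055 m along the ladder; its horizontal arm is 2.055·cos54.8° = 1.185 m → τ = 182.5 N·m clockwise.
Wall normal N acts horizontally at the top; its moment arm is the height L sinθ = 4.11·sin54.8° = 3.358 m, counterclockwise.
Balancing moments: N × 3.358 = 182.5, giving N = 54.3 N.

N_wall ≈ 54.3 N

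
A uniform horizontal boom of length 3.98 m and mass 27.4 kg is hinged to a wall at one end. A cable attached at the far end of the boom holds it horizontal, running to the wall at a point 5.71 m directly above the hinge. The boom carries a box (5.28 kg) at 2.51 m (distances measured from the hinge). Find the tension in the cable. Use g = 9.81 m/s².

T ≈ 204 N

Taking torques about the hinge:
Beam weight: 27.4 × 9.81 = 268.8 N down at 1.99 m → arm 1.99 m, τ = 268.8 × 1.99 = 534.9 N·m clockwise.
Box: 5.28 × 9.81 = 51.8 N down at 2.51 m → arm 2.51 m, τ = 51.8 × 2.51 = 130 N·m clockwise.
Total clockwise load moment = 664.9 N·m.
The cable tension T acts at 3.98 m; only its component perpendicular to the boom, T sinθ, produces torque. sinθ = h/√(h²+d²) = 5.71/√(5.71²+3.98²) = 0.8204.
Balancing moments: T × 3.98 × 0.8204 = 664.9, giving T = 664.9 / 3.265 = 204 N.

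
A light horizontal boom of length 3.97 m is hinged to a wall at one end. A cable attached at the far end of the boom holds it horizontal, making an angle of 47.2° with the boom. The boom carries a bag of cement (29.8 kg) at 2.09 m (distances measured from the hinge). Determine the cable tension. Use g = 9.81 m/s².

T ≈ 210 N

About the hinge:
Bag of cement: 29.8 × 9.81 = 292.3 N down at 2.09 m → arm 2.09 m, τ = 292.3 × 2.09 = 610.9 N·m clockwise.
Total clockwise load moment = 610.9 N·m.
The cable tension T acts at 3.97 m; only its component perpendicular to the boom, T sinθ, produces torque. sin 47.2° = 0.7337.
Setting net torque to zero: T × 3.97 × 0.7337 = 610.9 → T = 610.9 / 2.913 = 210 N.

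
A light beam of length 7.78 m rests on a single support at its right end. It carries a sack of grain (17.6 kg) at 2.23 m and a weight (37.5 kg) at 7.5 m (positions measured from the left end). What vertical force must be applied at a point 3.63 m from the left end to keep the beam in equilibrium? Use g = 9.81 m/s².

F ≈ 256 N

Taking torques about the right end:
Sack of grain: 17.6 × 9.81 = 172.7 N down at 2.23 m → arm 5.55 m, τ = 172.7 × 5.55 = 958.5 N·m counterclockwise.
Weight: 37.5 × 9.81 = 367.9 N down at 7.5 m → arm 0.28 m, τ = 367.9 × 0.28 = 103 N·m counterclockwise.
Net moment of the loads = 1062 N·m counterclockwise.
The upward force F acts at a point 3.63 m from the left end, arm 4.15 m, giving F × 4.15 clockwise.
Balancing moments: F × 4.15 = 1062, giving F = 1062 / 4.15 = 256 N.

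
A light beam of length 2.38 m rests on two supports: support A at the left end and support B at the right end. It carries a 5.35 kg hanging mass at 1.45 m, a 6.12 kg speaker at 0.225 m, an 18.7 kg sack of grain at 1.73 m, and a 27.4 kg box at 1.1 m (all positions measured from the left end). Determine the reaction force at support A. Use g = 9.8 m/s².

Choose support B as the axis so its reaction then has zero moment arm.
Hanging mass: 5.35 × 9.8 = 52.43 N down at 1.45 m → arm 0.93 m, τ = 52.43 × 0.93 = 48.76 N·m counterclockwise.
Speaker: 6.12 × 9.8 = 59.98 N down at 0.225 m → arm 2.155 m, τ = 59.98 × 2.155 = 129.3 N·m counterclockwise.
Sack of grain: 18.7 × 9.8 = 183.3 N down at 1.73 m → arm 0.65 m, τ = 183.3 × 0.65 = 119.1 N·m counterclockwise.
Box: 27.4 × 9.8 = 268.5 N down at 1.1 m → arm 1.28 m, τ = 268.5 × 1.28 = 343.7 N·m counterclockwise.
Net load moment about support B = 640.9 N·m counterclockwise.
Reaction R at support A is upward at 0 m, arm 2.38 m → moment R × 2.38 clockwise.
Setting net torque to zero: R × 2.38 = 640.9 → R = 269 N.

R_A ≈ 269 N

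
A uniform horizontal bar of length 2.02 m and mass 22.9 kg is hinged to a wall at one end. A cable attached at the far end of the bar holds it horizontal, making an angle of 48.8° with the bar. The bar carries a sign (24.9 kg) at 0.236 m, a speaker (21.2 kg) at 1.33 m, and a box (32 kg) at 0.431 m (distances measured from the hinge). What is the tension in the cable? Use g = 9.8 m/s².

Choose the hinge as the axis so the unknown hinge reaction has zero arm there.
Beam weight: 22.9 × 9.8 = 224.4 N down at 1.01 m → arm 1.01 m, τ = 224.4 × 1.01 = 226.6 N·m clockwise.
Sign: 24.9 × 9.8 = 244 N down at 0.236 m → arm 0.236 m, τ = 244 × 0.236 = 57.58 N·m clockwise.
Speaker: 21.2 × 9.8 = 207.8 N down at 1.33 m → arm 1.33 m, τ = 207.8 × 1.33 = 276.4 N·m clockwise.
Box: 32 × 9.8 = 313.6 N down at 0.431 m → arm 0.431 m, τ = 313.6 × 0.431 = 135.2 N·m clockwise.
Total clockwise load moment = 695.8 N·m.
The cable tension T acts at 2.02 m; only its component perpendicular to the bar, T sinθ, produces torque. sin 48.8° = 0.7524.
For rotational equilibrium, T × 2.02 × 0.7524 = 695.8, so T = 695.8 / 1.52 = 458 N.

T ≈ 458 N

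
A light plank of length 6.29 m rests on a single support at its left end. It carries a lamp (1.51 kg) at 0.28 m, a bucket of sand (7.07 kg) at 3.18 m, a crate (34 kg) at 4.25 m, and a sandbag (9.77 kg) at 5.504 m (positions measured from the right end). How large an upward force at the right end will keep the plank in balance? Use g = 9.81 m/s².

F ≈ 169 N

Sum moments about the left end (the unknown pivot reaction has zero arm there).
Lamp: 1.51 × 9.81 = 14.81 N down at 0.28 m → arm 6.01 m, τ = 14.81 × 6.01 = 89.01 N·m clockwise.
Bucket of sand: 7.07 × 9.81 = 69.36 N down at 3.18 m → arm 3.11 m, τ = 69.36 × 3.11 = 215.7 N·m clockwise.
Crate: 34 × 9.81 = 333.5 N down at 4.25 m → arm 2.04 m, τ = 333.5 × 2.04 = 680.3 N·m clockwise.
Sandbag: 9.77 × 9.81 = 95.84 N down at 5.504 m → arm 0.786 m, τ = 95.84 × 0.786 = 75.33 N·m clockwise.
Net moment of the loads = 1060 N·m clockwise.
The upward force F acts at the right end, arm 6.29 m, giving F × 6.29 counterclockwise.
Balancing moments: F × 6.29 = 1060, giving F = 1060 / 6.29 = 169 N.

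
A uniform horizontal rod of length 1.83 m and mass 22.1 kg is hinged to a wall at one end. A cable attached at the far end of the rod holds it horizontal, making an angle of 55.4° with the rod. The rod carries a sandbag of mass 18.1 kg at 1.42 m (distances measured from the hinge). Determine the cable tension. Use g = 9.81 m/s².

Take moments about the hinge.
Beam weight: 22.1 × 9.81 = 216.8 N down at 0.915 m → arm 0.915 m, τ = 216.8 × 0.915 = 198.4 N·m clockwise.
Sandbag: 18.1 × 9.81 = 177.6 N down at 1.42 m → arm 1.42 m, τ = 177.6 × 1.42 = 252.2 N·m clockwise.
Total clockwise load moment = 450.6 N·m.
The cable tension T acts at 1.83 m; only its component perpendicular to the rod, T sinθ, produces torque. sin 55.4° = 0.8231.
Setting net torque to zero: T × 1.83 × 0.8231 = 450.6 → T = 450.6 / 1.506 = 299 N.

T ≈ 299 N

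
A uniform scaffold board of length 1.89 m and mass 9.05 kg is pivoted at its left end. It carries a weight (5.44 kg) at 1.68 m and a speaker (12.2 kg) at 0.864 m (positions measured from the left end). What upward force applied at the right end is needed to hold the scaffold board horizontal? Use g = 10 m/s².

Taking torques about the left end:
Beam weight: 9.05 × 10 = 90.5 N down at 0.945 m → arm 0.945 m, τ = 90.5 × 0.945 = 85.52 N·m clockwise.
Weight: 5.44 × 10 = 54.4 N down at 1.68 m → arm 1.68 m, τ = 54.4 × 1.68 = 91.39 N·m clockwise.
Speaker: 12.2 × 10 = 122 N down at 0.864 m → arm 0.864 m, τ = 122 × 0.864 = 105.4 N·m clockwise.
Net moment of the loads = 282.3 N·m clockwise.
The upward force F acts at the right end, arm 1.89 m, giving F × 1.89 counterclockwise.
Setting net torque to zero: F × 1.89 = 282.3 → F = 282.3 / 1.89 = 149 N.

F ≈ 149 N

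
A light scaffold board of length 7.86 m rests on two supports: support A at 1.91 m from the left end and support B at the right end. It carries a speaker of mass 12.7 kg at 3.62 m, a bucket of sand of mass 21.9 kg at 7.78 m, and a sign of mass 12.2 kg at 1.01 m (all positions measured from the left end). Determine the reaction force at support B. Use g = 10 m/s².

Taking torques about support A:
Speaker: 12.7 × 10 = 127 N down at 3.62 m → arm 1.71 m, τ = 127 × 1.71 = 217.2 N·m clockwise.
Bucket of sand: 21.9 × 10 = 219 N down at 7.78 m → arm 5.87 m, τ = 219 × 5.87 = 1286 N·m clockwise.
Sign: 12.2 × 10 = 122 N down at 1.01 m → arm 0.9 m, τ = 122 × 0.9 = 109.8 N·m counterclockwise.
Net load moment about support A = 1393 N·m clockwise.
Reaction R at support B is upward at 7.86 m, arm 5.95 m → moment R × 5.95 counterclockwise.
Στ = 0 ⇒ R × 5.95 = 1393 ⇒ R = 234 N.

R_B ≈ 234 N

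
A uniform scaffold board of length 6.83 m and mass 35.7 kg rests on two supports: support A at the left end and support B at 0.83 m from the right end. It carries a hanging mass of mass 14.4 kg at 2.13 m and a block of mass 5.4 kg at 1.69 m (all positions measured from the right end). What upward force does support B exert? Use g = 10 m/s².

R_B ≈ 362 N

Choose support A as the axis so its reaction then has zero moment arm.
Beam weight: 35.7 × 10 = 357 N down at 3.415 m → arm 3.415 m, τ = 357 × 3.415 = 1219 N·m clockwise.
Hanging mass: 14.4 × 10 = 144 N down at 2.13 m → arm 4.7 m, τ = 144 × 4.7 = 676.8 N·m clockwise.
Block: 5.4 × 10 = 54 N down at 1.69 m → arm 5.14 m, τ = 54 × 5.14 = 277.6 N·m clockwise.
Net load moment about support A = 2173 N·m clockwise.
Reaction R at support B is upward at 0.83 m, arm 6 m → moment R × 6 counterclockwise.
Στ = 0 ⇒ R × 6 = 2173 ⇒ R = 362 N.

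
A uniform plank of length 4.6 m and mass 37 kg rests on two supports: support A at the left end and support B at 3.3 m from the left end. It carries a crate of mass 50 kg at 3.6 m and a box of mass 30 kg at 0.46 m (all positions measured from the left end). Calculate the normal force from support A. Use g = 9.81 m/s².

About support B:
Beam weight: 37 × 9.81 = 363 N down at 2.3 m → arm 1 m, τ = 363 × 1 = 363 N·m counterclockwise.
Crate: 50 × 9.81 = 490.5 N down at 3.6 m → arm 0.3 m, τ = 490.5 × 0.3 = 147.2 N·m clockwise.
Box: 30 × 9.81 = 294.3 N down at 0.46 m → arm 2.84 m, τ = 294.3 × 2.84 = 835.8 N·m counterclockwise.
Net load moment about support B = 1052 N·m counterclockwise.
Reaction R at support A is upward at 0 m, arm 3.3 m → moment R × 3.3 clockwise.
Balancing moments: R × 3.3 = 1052, giving R = 319 N.

R_A ≈ 319 N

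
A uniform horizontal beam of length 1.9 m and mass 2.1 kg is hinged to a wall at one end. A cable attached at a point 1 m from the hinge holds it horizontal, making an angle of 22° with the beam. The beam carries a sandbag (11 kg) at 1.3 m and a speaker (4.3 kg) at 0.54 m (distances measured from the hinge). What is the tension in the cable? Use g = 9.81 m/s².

Take moments about the hinge.
Beam weight: 2.1 × 9.81 = 20.6 N down at 0.95 m → arm 0.95 m, τ = 20.6 × 0.95 = 19.57 N·m clockwise.
Sandbag: 11 × 9.81 = 107.9 N down at 1.3 m → arm 1.3 m, τ = 107.9 × 1.3 = 140.3 N·m clockwise.
Speaker: 4.3 × 9.81 = 42.18 N down at 0.54 m → arm 0.54 m, τ = 42.18 × 0.54 = 22.78 N·m clockwise.
Total clockwise load moment = 182.7 N·m.
The cable tension T acts at 1 m; only its component perpendicular to the beam, T sinθ, produces torque. sin 22° = 0.3746.
Setting net torque to zero: T × 1 × 0.3746 = 182.7 → T = 182.7 / 0.3746 = 488 N.

T ≈ 488 N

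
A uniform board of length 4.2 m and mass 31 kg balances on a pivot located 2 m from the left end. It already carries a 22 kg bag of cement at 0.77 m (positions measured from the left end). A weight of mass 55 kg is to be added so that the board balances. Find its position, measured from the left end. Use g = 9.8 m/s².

Choose the pivot (at 2 m from the left end) as the axis so the support reaction has zero arm there.
Beam weight: 31 × 9.8 = 303.8 N down at 2.1 m → arm 0.1 m, τ = 303.8 × 0.1 = 30.38 N·m clockwise.
Bag of cement: 22 × 9.8 = 215.6 N down at 0.77 m → arm 1.23 m, τ = 215.6 × 1.23 = 265.2 N·m counterclockwise.
Net moment of existing loads = 234.8 N·m counterclockwise.
The weight weighs 55 × 9.8 = 539 N and must supply an equal clockwise moment, so its lever arm about the pivot is 234.8 / 539 = 0.436 m.
That puts it at 2 + 0.436 = 2.44 m from the left end.

x ≈ 2.44 m from the left end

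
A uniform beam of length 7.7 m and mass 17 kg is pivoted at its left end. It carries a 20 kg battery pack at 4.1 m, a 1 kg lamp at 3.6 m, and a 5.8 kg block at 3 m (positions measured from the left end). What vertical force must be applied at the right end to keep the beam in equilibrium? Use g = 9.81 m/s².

Sum moments about the left end (the unknown pivot reaction has zero arm there).
Beam weight: 17 × 9.81 = 166.8 N down at 3.85 m → arm 3.85 m, τ = 166.8 × 3.85 = 642.2 N·m clockwise.
Battery pack: 20 × 9.81 = 196.2 N down at 4.1 m → arm 4.1 m, τ = 196.2 × 4.1 = 804.4 N·m clockwise.
Lamp: 1 × 9.81 = 9.81 N down at 3.6 m → arm 3.6 m, τ = 9.81 × 3.6 = 35.32 N·m clockwise.
Block: 5.8 × 9.81 = 56.9 N down at 3 m → arm 3 m, τ = 56.9 × 3 = 170.7 N·m clockwise.
Net moment of the loads = 1653 N·m clockwise.
The upward force F acts at the right end, arm 7.7 m, giving F × 7.7 counterclockwise.
Στ = 0 ⇒ F × 7.7 = 1653 ⇒ F = 1653 / 7.7 = 215 N.

F ≈ 215 N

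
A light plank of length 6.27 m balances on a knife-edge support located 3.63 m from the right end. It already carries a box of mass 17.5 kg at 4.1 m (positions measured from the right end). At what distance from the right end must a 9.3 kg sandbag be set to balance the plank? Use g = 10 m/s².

Take moments about the knife-edge support (at 3.63 m from the right end).
Box: 17.5 × 10 = 175 N down at 4.1 m → arm 0.47 m, τ = 175 × 0.47 = 82.25 N·m counterclockwise.
Net moment of existing loads = 82.25 N·m counterclockwise.
The sandbag weighs 9.3 × 10 = 93 N and must supply an equal clockwise moment, so its lever arm about the knife-edge support is 82.25 / 93 = 0.884 m.
That puts it at 3.63 − 0.884 = 2.75 m from the right end.

x ≈ 2.75 m from the right end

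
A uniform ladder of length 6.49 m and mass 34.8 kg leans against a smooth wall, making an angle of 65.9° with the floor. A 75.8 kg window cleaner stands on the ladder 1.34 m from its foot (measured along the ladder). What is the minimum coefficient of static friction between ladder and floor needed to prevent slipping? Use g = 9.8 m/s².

Taking torques about the foot of the ladder:
Ladder weight 34.8×9.8 = 341 N acts at 3.245 m along the ladder; its horizontal arm is 3.245·cos65.9° = 1.325 m → τ = 451.8 N·m clockwise.
Window cleaner: 75.8×9.8 = 742.8 N at 1.34 m → arm 0.5472 m → τ = 406.5 N·m clockwise.
Wall normal N acts horizontally at the top; its moment arm is the height L sinθ = 6.49·sin65.9° = 5.924 m, counterclockwise.
Setting net torque to zero: N × 5.924 = 858.3 → N = 144.9 N.
ΣFx = 0 ⇒ f = N_wall = 144.9 N. ΣFy = 0 ⇒ N_floor = 1084 N.
μ_min = f / N_floor = 144.9 / 1084 = 0.134.

μ_min ≈ 0.134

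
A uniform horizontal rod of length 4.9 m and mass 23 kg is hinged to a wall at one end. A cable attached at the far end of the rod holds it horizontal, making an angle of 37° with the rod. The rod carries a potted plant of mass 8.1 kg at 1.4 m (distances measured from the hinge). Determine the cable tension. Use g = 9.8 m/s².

T ≈ 225 N

Choose the hinge as the axis so the unknown hinge reaction has zero arm there.
Beam weight: 23 × 9.8 = 225.4 N down at 2.45 m → arm 2.45 m, τ = 225.4 × 2.45 = 552.2 N·m clockwise.
Potted plant: 8.1 × 9.8 = 79.38 N down at 1.4 m → arm 1.4 m, τ = 79.38 × 1.4 = 111.1 N·m clockwise.
Total clockwise load moment = 663.3 N·m.
The cable tension T acts at 4.9 m; only its component perpendicular to the rod, T sinθ, produces torque. sin 37° = 0.6018.
Setting net torque to zero: T × 4.9 × 0.6018 = 663.3 → T = 663.3 / 2.949 = 225 N.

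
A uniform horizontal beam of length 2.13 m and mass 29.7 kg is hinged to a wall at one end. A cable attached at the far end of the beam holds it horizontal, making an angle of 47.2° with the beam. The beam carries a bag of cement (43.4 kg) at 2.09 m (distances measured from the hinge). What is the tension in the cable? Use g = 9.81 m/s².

T ≈ 768 N

Choose the hinge as the axis so the unknown hinge reaction has zero arm there.
Beam weight: 29.7 × 9.81 = 291.4 N down at 1.065 m → arm 1.065 m, τ = 291.4 × 1.065 = 310.3 N·m clockwise.
Bag of cement: 43.4 × 9.81 = 425.8 N down at 2.09 m → arm 2.09 m, τ = 425.8 × 2.09 = 889.9 N·m clockwise.
Total clockwise load moment = 1200 N·m.
The cable tension T acts at 2.13 m; only its component perpendicular to the beam, T sinθ, produces torque. sin 47.2° = 0.7337.
Στ = 0 ⇒ T × 2.13 × 0.7337 = 1200 ⇒ T = 1200 / 1.563 = 768 N.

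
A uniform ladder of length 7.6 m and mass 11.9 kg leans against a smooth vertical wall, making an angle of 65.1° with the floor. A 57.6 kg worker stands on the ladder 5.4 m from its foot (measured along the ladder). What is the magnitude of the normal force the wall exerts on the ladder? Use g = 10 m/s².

N_wall ≈ 218 N

Taking torques about the foot of the ladder:
Ladder weight 11.9×10 = 119 N acts at 3.8 m along the ladder; its horizontal arm is 3.8·cos65.1° = 1.6 m → τ = 190.4 N·m clockwise.
Worker: 57.6×10 = 576 N at 5.4 m → arm 2.274 m → τ = 1310 N·m clockwise.
Wall normal N acts horizontally at the top; its moment arm is the height L sinθ = 7.6·sin65.1° = 6.894 m, counterclockwise.
Setting net torque to zero: N × 6.894 = 1500 → N = 218 N.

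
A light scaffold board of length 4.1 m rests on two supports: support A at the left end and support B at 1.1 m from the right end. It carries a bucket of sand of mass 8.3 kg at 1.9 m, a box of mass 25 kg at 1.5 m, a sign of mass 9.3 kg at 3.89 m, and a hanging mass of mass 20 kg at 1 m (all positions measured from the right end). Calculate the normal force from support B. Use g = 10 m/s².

Taking torques about support A:
Bucket of sand: 8.3 × 10 = 83 N down at 1.9 m → arm 2.2 m, τ = 83 × 2.2 = 182.6 N·m clockwise.
Box: 25 × 10 = 250 N down at 1.5 m → arm 2.6 m, τ = 250 × 2.6 = 650 N·m clockwise.
Sign: 9.3 × 10 = 93 N down at 3.89 m → arm 0.21 m, τ = 93 × 0.21 = 19.53 N·m clockwise.
Hanging mass: 20 × 10 = 200 N down at 1 m → arm 3.1 m, τ = 200 × 3.1 = 620 N·m clockwise.
Net load moment about support A = 1472 N·m clockwise.
Reaction R at support B is upward at 1.1 m, arm 3 m → moment R × 3 counterclockwise.
For rotational equilibrium, R × 3 = 1472, so R = 491 N.

R_B ≈ 491 N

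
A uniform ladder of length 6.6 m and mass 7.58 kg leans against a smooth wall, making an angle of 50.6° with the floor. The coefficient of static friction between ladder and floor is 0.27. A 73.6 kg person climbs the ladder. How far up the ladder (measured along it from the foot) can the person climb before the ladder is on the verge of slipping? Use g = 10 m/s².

About the foot of the ladder:
Ladder weight 7.58×10 = 75.8 N acts at 3.3 m along the ladder; its horizontal arm is 3.3·cos50.6° = 2.095 m → τ = 158.8 N·m clockwise.
Person weight 73.6×10 = 736 N at distance d → arm d·cos50.6° → τ = 736·d·0.6347 clockwise.
Wall normal N at the top has arm L sinθ = 5.1 m counterclockwise, so Στ = 0 gives N·5.1 = 158.8 + 467.1·d.
ΣFy = 0 ⇒ N_floor = 811.8 N, so the maximum friction is μ_s·N_floor = 0.27×811.8 = 219.2 N. ΣFx = 0 ⇒ N_wall = f, so at the slipping point N = 219.2 N.
Substituting: 219.2×5.1 = 158.8 + 467.1·d ⇒ d = (1118 − 158.8) / 467.1 = 2.05 m.

d ≈ 2.05 m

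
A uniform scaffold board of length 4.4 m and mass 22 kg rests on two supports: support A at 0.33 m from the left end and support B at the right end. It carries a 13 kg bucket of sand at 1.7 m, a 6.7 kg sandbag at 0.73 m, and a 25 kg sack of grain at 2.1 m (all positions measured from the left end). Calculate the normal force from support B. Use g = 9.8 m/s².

Taking torques about support A:
Beam weight: 22 × 9.8 = 215.6 N down at 2.2 m → arm 1.87 m, τ = 215.6 × 1.87 = 403.2 N·m clockwise.
Bucket of sand: 13 × 9.8 = 127.4 N down at 1.7 m → arm 1.37 m, τ = 127.4 × 1.37 = 174.5 N·m clockwise.
Sandbag: 6.7 × 9.8 = 65.66 N down at 0.73 m → arm 0.4 m, τ = 65.66 × 0.4 = 26.26 N·m clockwise.
Sack of grain: 25 × 9.8 = 245 N down at 2.1 m → arm 1.77 m, τ = 245 × 1.77 = 433.6 N·m clockwise.
Net load moment about support A = 1038 N·m clockwise.
Reaction R at support B is upward at 4.4 m, arm 4.07 m → moment R × 4.07 counterclockwise.
Στ = 0 ⇒ R × 4.07 = 1038 ⇒ R = 255 N.

R_B ≈ 255 N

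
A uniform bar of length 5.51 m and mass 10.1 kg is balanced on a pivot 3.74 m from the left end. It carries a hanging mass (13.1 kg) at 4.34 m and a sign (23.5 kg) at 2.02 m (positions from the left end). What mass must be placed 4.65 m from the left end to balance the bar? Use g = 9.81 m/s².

Sum moments about the pivot (at 3.74 m from the left end) (the support reaction has zero arm there).
Beam weight: 10.1 × 9.81 = 99.08 N down at 2.755 m → arm 0.985 m, τ = 99.08 × 0.985 = 97.59 N·m counterclockwise.
Hanging mass: 13.1 × 9.81 = 128.5 N down at 4.34 m → arm 0.6 m, τ = 128.5 × 0.6 = 77.1 N·m clockwise.
Sign: 23.5 × 9.81 = 230.5 N down at 2.02 m → arm 1.72 m, τ = 230.5 × 1.72 = 396.5 N·m counterclockwise.
Net moment of known loads = 417 N·m counterclockwise.
An unknown mass m at 4.65 m has arm 0.91 m; its moment is m·g·0.91 clockwise.
Setting net torque to zero: m × 9.81 × 0.91 = 417 → m = 417 / (9.81 × 0.91) = 46.7 kg.

m ≈ 46.7 kg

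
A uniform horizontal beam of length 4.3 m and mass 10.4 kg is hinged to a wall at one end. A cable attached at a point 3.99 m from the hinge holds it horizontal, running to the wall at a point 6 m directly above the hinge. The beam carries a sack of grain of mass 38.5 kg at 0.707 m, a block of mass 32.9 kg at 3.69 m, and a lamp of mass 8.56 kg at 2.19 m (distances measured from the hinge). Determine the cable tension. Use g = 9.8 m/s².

T ≈ 560 N

Take moments about the hinge.
Beam weight: 10.4 × 9.8 = 101.9 N down at 2.15 m → arm 2.15 m, τ = 101.9 × 2.15 = 219.1 N·m clockwise.
Sack of grain: 38.5 × 9.8 = 377.3 N down at 0.707 m → arm 0.707 m, τ = 377.3 × 0.707 = 266.8 N·m clockwise.
Block: 32.9 × 9.8 = 322.4 N down at 3.69 m → arm 3.69 m, τ = 322.4 × 3.69 = 1190 N·m clockwise.
Lamp: 8.56 × 9.8 = 83.89 N down at 2.19 m → arm 2.19 m, τ = 83.89 × 2.19 = 183.7 N·m clockwise.
Total clockwise load moment = 1860 N·m.
The cable tension T acts at 3.99 m; only its component perpendicular to the beam, T sinθ, produces torque. sinθ = h/√(h²+d²) = 6/√(6²+3.99²) = 0.8327.
Setting net torque to zero: T × 3.99 × 0.8327 = 1860 → T = 1860 / 3.322 = 560 N.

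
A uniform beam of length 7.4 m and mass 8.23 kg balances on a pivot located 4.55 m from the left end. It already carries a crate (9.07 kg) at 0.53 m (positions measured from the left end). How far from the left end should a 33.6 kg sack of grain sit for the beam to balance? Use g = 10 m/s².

Taking torques about the pivot (at 4.55 m from the left end):
Beam weight: 8.23 × 10 = 82.3 N down at 3.7 m → arm 0.85 m, τ = 82.3 × 0.85 = 69.95 N·m counterclockwise.
Crate: 9.07 × 10 = 90.7 N down at 0.53 m → arm 4.02 m, τ = 90.7 × 4.02 = 364.6 N·m counterclockwise.
Net moment of existing loads = 434.6 N·m counterclockwise.
The sack of grain weighs 33.6 × 10 = 336 N and must supply an equal clockwise moment, so its lever arm about the pivot is 434.6 / 336 = 1.29 m.
That puts it at 4.55 + 1.29 = 5.84 m from the left end.

x ≈ 5.84 m from the left end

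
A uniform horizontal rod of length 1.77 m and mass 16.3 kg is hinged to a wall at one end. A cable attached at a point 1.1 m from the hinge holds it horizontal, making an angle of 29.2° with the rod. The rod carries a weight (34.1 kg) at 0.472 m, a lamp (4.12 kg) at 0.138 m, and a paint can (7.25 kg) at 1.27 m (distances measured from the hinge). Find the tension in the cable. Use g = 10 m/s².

T ≈ 751 N

Take moments about the hinge.
Beam weight: 16.3 × 10 = 163 N down at 0.885 m → arm 0.885 m, τ = 163 × 0.885 = 144.3 N·m clockwise.
Weight: 34.1 × 10 = 341 N down at 0.472 m → arm 0.472 m, τ = 341 × 0.472 = 161 N·m clockwise.
Lamp: 4.12 × 10 = 41.2 N down at 0.138 m → arm 0.138 m, τ = 41.2 × 0.138 = 5.686 N·m clockwise.
Paint can: 7.25 × 10 = 72.5 N down at 1.27 m → arm 1.27 m, τ = 72.5 × 1.27 = 92.08 N·m clockwise.
Total clockwise load moment = 403.1 N·m.
The cable tension T acts at 1.1 m; only its component perpendicular to the rod, T sinθ, produces torque. sin 29.2° = 0.4879.
Στ = 0 ⇒ T × 1.1 × 0.4879 = 403.1 ⇒ T = 403.1 / 0.5367 = 751 N.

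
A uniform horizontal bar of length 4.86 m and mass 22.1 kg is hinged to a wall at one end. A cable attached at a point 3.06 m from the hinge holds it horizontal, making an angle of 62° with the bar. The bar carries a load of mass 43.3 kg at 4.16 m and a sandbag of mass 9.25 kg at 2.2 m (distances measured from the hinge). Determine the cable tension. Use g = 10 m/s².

T ≈ 941 N

Choose the hinge as the axis so the unknown hinge reaction has zero arm there.
Beam weight: 22.1 × 10 = 221 N down at 2.43 m → arm 2.43 m, τ = 221 × 2.43 = 537 N·m clockwise.
Load: 43.3 × 10 = 433 N down at 4.16 m → arm 4.16 m, τ = 433 × 4.16 = 1801 N·m clockwise.
Sandbag: 9.25 × 10 = 92.5 N down at 2.2 m → arm 2.2 m, τ = 92.5 × 2.2 = 203.5 N·m clockwise.
Total clockwise load moment = 2542 N·m.
The cable tension T acts at 3.06 m; only its component perpendicular to the bar, T sinθ, produces torque. sin 62° = 0.8829.
For rotational equilibrium, T × 3.06 × 0.8829 = 2542, so T = 2542 / 2.702 = 941 N.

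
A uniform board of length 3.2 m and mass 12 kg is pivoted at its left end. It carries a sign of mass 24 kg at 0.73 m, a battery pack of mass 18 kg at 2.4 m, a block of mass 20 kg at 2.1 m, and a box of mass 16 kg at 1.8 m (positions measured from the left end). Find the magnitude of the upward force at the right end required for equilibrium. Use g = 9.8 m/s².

Take moments about the left end.
Beam weight: 12 × 9.8 = 117.6 N down at 1.6 m → arm 1.6 m, τ = 117.6 × 1.6 = 188.2 N·m clockwise.
Sign: 24 × 9.8 = 235.2 N down at 0.73 m → arm 0.73 m, τ = 235.2 × 0.73 = 171.7 N·m clockwise.
Battery pack: 18 × 9.8 = 176.4 N down at 2.4 m → arm 2.4 m, τ = 176.4 × 2.4 = 423.4 N·m clockwise.
Block: 20 × 9.8 = 196 N down at 2.1 m → arm 2.1 m, τ = 196 × 2.1 = 411.6 N·m clockwise.
Box: 16 × 9.8 = 156.8 N down at 1.8 m → arm 1.8 m, τ = 156.8 × 1.8 = 282.2 N·m clockwise.
Net moment of the loads = 1477 N·m clockwise.
The upward force F acts at the right end, arm 3.2 m, giving F × 3.2 counterclockwise.
Setting net torque to zero: F × 3.2 = 1477 → F = 1477 / 3.2 = 462 N.

F ≈ 462 N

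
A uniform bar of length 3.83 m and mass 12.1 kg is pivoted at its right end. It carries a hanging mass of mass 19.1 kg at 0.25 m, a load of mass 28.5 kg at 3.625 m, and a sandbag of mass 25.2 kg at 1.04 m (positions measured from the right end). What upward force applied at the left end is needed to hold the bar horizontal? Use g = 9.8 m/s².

Take moments about the right end.
Beam weight: 12.1 × 9.8 = 118.6 N down at 1.915 m → arm 1.915 m, τ = 118.6 × 1.915 = 227.1 N·m counterclockwise.
Hanging mass: 19.1 × 9.8 = 187.2 N down at 0.25 m → arm 0.25 m, τ = 187.2 × 0.25 = 46.8 N·m counterclockwise.
Load: 28.5 × 9.8 = 279.3 N down at 3.625 m → arm 3.625 m, τ = 279.3 × 3.625 = 1012 N·m counterclockwise.
Sandbag: 25.2 × 9.8 = 247 N down at 1.04 m → arm 1.04 m, τ = 247 × 1.04 = 256.9 N·m counterclockwise.
Net moment of the loads = 1543 N·m counterclockwise.
The upward force F acts at the left end, arm 3.83 m, giving F × 3.83 clockwise.
Setting net torque to zero: F × 3.83 = 1543 → F = 1543 / 3.83 = 403 N.

F ≈ 403 N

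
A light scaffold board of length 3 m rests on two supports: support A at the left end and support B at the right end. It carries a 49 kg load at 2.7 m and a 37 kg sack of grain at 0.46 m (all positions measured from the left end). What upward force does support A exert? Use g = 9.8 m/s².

R_A ≈ 355 N

Take moments about support B.
Load: 49 × 9.8 = 480.2 N down at 2.7 m → arm 0.3 m, τ = 480.2 × 0.3 = 144.1 N·m counterclockwise.
Sack of grain: 37 × 9.8 = 362.6 N down at 0.46 m → arm 2.54 m, τ = 362.6 × 2.54 = 921 N·m counterclockwise.
Net load moment about support B = 1065 N·m counterclockwise.
Reaction R at support A is upward at 0 m, arm 3 m → moment R × 3 clockwise.
Balancing moments: R × 3 = 1065, giving R = 355 N.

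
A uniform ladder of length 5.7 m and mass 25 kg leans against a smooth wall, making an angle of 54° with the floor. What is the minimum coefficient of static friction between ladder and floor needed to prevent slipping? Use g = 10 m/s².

Sum moments about the foot of the ladder (the floor normal and friction both act there and drop out).
Ladder weight 25×10 = 250 N acts at 2.85 m along the ladder; its horizontal arm is 2.85·cos54° = 1.675 m → τ = 418.8 N·m clockwise.
Wall normal N acts horizontally at the top; its moment arm is the height L sinθ = 5.7·sin54° = 4.611 m, counterclockwise.
Balancing moments: N × 4.611 = 418.8, giving N = 90.83 N.
ΣFx = 0 ⇒ f = N_wall = 90.83 N. ΣFy = 0 ⇒ N_floor = 250 N.
μ_min = f / N_floor = 90.83 / 250 = 0.363.

μ_min ≈ 0.363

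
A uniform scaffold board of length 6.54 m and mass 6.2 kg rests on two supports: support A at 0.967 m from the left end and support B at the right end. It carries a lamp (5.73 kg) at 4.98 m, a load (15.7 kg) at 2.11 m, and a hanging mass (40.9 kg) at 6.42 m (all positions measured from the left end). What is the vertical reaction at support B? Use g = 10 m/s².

R_B ≈ 499 N

Sum moments about support A (its reaction then has zero moment arm).
Beam weight: 6.2 × 10 = 62 N down at 3.27 m → arm 2.303 m, τ = 62 × 2.303 = 142.8 N·m clockwise.
Lamp: 5.73 × 10 = 57.3 N down at 4.98 m → arm 4.013 m, τ = 57.3 × 4.013 = 229.9 N·m clockwise.
Load: 15.7 × 10 = 157 N down at 2.11 m → arm 1.143 m, τ = 157 × 1.143 = 179.5 N·m clockwise.
Hanging mass: 40.9 × 10 = 409 N down at 6.42 m → arm 5.453 m, τ = 409 × 5.453 = 2230 N·m clockwise.
Net load moment about support A = 2782 N·m clockwise.
Reaction R at support B is upward at 6.54 m, arm 5.573 m → moment R × 5.573 counterclockwise.
For rotational equilibrium, R × 5.573 = 2782, so R = 499 N.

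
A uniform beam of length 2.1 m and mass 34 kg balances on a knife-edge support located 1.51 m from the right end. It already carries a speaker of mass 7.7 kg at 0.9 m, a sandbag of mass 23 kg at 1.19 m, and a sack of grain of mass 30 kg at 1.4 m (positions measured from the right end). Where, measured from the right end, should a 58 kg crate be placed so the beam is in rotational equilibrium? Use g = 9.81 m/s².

About the knife-edge support (at 1.51 m from the right end):
Beam weight: 34 × 9.81 = 333.5 N down at 1.05 m → arm 0.46 m, τ = 333.5 × 0.46 = 153.4 N·m clockwise.
Speaker: 7.7 × 9.81 = 75.54 N down at 0.9 m → arm 0.61 m, τ = 75.54 × 0.61 = 46.08 N·m clockwise.
Sandbag: 23 × 9.81 = 225.6 N down at 1.19 m → arm 0.32 m, τ = 225.6 × 0.32 = 72.19 N·m clockwise.
Sack of grain: 30 × 9.81 = 294.3 N down at 1.4 m → arm 0.11 m, τ = 294.3 × 0.11 = 32.37 N·m clockwise.
Net moment of existing loads = 304 N·m clockwise.
The crate weighs 58 × 9.81 = 569 N and must supply an equal counterclockwise moment, so its lever arm about the knife-edge support is 304 / 569 = 0.534 m.
That puts it at 1.51 + 0.534 = 2.04 m from the right end.

x ≈ 2.04 m from the right end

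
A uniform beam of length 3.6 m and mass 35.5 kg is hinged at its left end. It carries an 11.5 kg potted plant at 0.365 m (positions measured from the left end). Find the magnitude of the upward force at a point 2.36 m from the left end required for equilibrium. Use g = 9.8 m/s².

F ≈ 283 N

Choose the left end as the axis so the unknown pivot reaction has zero arm there.
Beam weight: 35.5 × 9.8 = 347.9 N down at 1.8 m → arm 1.8 m, τ = 347.9 × 1.8 = 626.2 N·m clockwise.
Potted plant: 11.5 × 9.8 = 112.7 N down at 0.365 m → arm 0.365 m, τ = 112.7 × 0.365 = 41.14 N·m clockwise.
Net moment of the loads = 667.3 N·m clockwise.
The upward force F acts at a point 2.36 m from the left end, arm 2.36 m, giving F × 2.36 counterclockwise.
For rotational equilibrium, F × 2.36 = 667.3, so F = 667.3 / 2.36 = 283 N.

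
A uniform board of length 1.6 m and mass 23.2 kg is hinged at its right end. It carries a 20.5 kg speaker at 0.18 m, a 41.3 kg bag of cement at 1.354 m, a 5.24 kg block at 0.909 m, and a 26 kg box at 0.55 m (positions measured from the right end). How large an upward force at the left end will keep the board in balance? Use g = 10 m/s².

Sum moments about the right end (the unknown pivot reaction has zero arm there).
Beam weight: 23.2 × 10 = 232 N down at 0.8 m → arm 0.8 m, τ = 232 × 0.8 = 185.6 N·m counterclockwise.
Speaker: 20.5 × 10 = 205 N down at 0.18 m → arm 0.18 m, τ = 205 × 0.18 = 36.9 N·m counterclockwise.
Bag of cement: 41.3 × 10 = 413 N down at 1.354 m → arm 1.354 m, τ = 413 × 1.354 = 559.2 N·m counterclockwise.
Block: 5.24 × 10 = 52.4 N down at 0.909 m → arm 0.909 m, τ = 52.4 × 0.909 = 47.63 N·m counterclockwise.
Box: 26 × 10 = 260 N down at 0.55 m → arm 0.55 m, τ = 260 × 0.55 = 143 N·m counterclockwise.
Net moment of the loads = 972.3 N·m counterclockwise.
The upward force F acts at the left end, arm 1.6 m, giving F × 1.6 clockwise.
Setting net torque to zero: F × 1.6 = 972.3 → F = 972.3 / 1.6 = 608 N.

F ≈ 608 N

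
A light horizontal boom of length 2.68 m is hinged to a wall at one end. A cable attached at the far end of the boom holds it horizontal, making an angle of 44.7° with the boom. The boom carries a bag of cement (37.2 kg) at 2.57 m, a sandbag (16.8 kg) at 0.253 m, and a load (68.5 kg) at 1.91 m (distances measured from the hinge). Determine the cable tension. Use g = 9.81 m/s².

T ≈ 1200 N

Choose the hinge as the axis so the unknown hinge reaction has zero arm there.
Bag of cement: 37.2 × 9.81 = 364.9 N down at 2.57 m → arm 2.57 m, τ = 364.9 × 2.57 = 937.8 N·m clockwise.
Sandbag: 16.8 × 9.81 = 164.8 N down at 0.253 m → arm 0.253 m, τ = 164.8 × 0.253 = 41.69 N·m clockwise.
Load: 68.5 × 9.81 = 672 N down at 1.91 m → arm 1.91 m, τ = 672 × 1.91 = 1284 N·m clockwise.
Total clockwise load moment = 2263 N·m.
The cable tension T acts at 2.68 m; only its component perpendicular to the boom, T sinθ, produces torque. sin 44.7° = 0.7034.
Setting net torque to zero: T × 2.68 × 0.7034 = 2263 → T = 2263 / 1.885 = 1200 N.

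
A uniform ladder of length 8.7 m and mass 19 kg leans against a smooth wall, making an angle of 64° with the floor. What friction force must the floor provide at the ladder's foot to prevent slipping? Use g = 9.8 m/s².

f ≈ 45.4 N

Taking torques about the foot of the ladder:
Ladder weight 19×9.8 = 186.2 N acts at 4.35 m along the ladder; its horizontal arm is 4.35·cos64° = 1.907 m → τ = 355.1 N·m clockwise.
Wall normal N acts horizontally at the top; its moment arm is the height L sinθ = 8.7·sin64° = 7.82 m, counterclockwise.
Στ = 0 ⇒ N × 7.82 = 355.1 ⇒ N = 45.4 N.
ΣFx = 0: friction at the foot balances the wall's push, so f = N_wall = 45.4 N.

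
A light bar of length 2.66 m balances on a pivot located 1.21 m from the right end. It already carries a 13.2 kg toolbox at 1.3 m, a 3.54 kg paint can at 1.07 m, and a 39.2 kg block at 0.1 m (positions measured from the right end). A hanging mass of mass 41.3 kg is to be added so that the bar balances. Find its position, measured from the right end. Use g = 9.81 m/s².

x ≈ 2.25 m from the right end

About the pivot (at 1.21 m from the right end):
Toolbox: 13.2 × 9.81 = 129.5 N down at 1.3 m → arm 0.09 m, τ = 129.5 × 0.09 = 11.65 N·m counterclockwise.
Paint can: 3.54 × 9.81 = 34.73 N down at 1.07 m → arm 0.14 m, τ = 34.73 × 0.14 = 4.862 N·m clockwise.
Block: 39.2 × 9.81 = 384.6 N down at 0.1 m → arm 1.11 m, τ = 384.6 × 1.11 = 426.9 N·m clockwise.
Net moment of existing loads = 420.1 N·m clockwise.
The hanging mass weighs 41.3 × 9.81 = 405.2 N and must supply an equal counterclockwise moment, so its lever arm about the pivot is 420.1 / 405.2 = 1.04 m.
That puts it at 1.21 + 1.04 = 2.25 m from the right end.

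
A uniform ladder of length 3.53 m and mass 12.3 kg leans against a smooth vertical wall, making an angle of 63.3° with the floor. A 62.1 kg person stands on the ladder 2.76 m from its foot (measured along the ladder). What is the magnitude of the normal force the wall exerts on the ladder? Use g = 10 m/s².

Sum moments about the foot of the ladder (the floor normal and friction both act there and drop out).
Ladder weight 12.3×10 = 123 N acts at 1.765 m along the ladder; its horizontal arm is 1.765·cos63.3° = 0.793 m → τ = 97.54 N·m clockwise.
Person: 62.1×10 = 621 N at 2.76 m → arm 1.24 m → τ = 770 N·m clockwise.
Wall normal N acts horizontally at the top; its moment arm is the height L sinθ = 3.53·sin63.3° = 3.154 m, counterclockwise.
Στ = 0 ⇒ N × 3.154 = 867.5 ⇒ N = 275 N.

N_wall ≈ 275 N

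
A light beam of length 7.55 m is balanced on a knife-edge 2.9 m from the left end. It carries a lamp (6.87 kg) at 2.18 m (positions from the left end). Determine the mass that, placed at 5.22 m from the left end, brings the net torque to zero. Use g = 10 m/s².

m ≈ 2.13 kg

About the knife-edge (at 2.9 m from the left end):
Lamp: 6.87 × 10 = 68.7 N down at 2.18 m → arm 0.72 m, τ = 68.7 × 0.72 = 49.46 N·m counterclockwise.
Net moment of known loads = 49.46 N·m counterclockwise.
An unknown mass m at 5.22 m has arm 2.32 m; its moment is m·g·2.32 clockwise.
Στ = 0 ⇒ m × 10 × 2.32 = 49.46 ⇒ m = 49.46 / (10 × 2.32) = 2.13 kg.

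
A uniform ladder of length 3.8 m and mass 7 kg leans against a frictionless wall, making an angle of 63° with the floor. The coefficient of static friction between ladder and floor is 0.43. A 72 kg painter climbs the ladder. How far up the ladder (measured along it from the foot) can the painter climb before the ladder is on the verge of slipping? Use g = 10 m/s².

d ≈ 3.33 m

Sum moments about the foot of the ladder (the floor normal and friction both act there and drop out).
Ladder weight 7×10 = 70 N acts at 1.9 m along the ladder; its horizontal arm is 1.9·cos63° = 0.8626 m → τ = 60.38 N·m clockwise.
Painter weight 72×10 = 720 N at distance d → arm d·cos63° → τ = 720·d·0.454 clockwise.
Wall normal N at the top has arm L sinθ = 3.386 m counterclockwise, so Στ = 0 gives N·3.386 = 60.38 + 326.9·d.
ΣFy = 0 ⇒ N_floor = 790 N, so the maximum friction is μ_s·N_floor = 0.43×790 = 339.7 N. ΣFx = 0 ⇒ N_wall = f, so at the slipping point N = 339.7 N.
Substituting: 339.7×3.386 = 60.38 + 326.9·d ⇒ d = (1150 − 60.38) / 326.9 = 3.33 m.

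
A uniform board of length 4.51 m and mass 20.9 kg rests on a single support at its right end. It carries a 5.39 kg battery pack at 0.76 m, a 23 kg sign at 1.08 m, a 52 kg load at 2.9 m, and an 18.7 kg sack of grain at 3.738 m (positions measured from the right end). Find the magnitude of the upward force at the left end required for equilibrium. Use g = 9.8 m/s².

Choose the right end as the axis so the unknown pivot reaction has zero arm there.
Beam weight: 20.9 × 9.8 = 204.8 N down at 2.255 m → arm 2.255 m, τ = 204.8 × 2.255 = 461.8 N·m counterclockwise.
Battery pack: 5.39 × 9.8 = 52.82 N down at 0.76 m → arm 0.76 m, τ = 52.82 × 0.76 = 40.14 N·m counterclockwise.
Sign: 23 × 9.8 = 225.4 N down at 1.08 m → arm 1.08 m, τ = 225.4 × 1.08 = 243.4 N·m counterclockwise.
Load: 52 × 9.8 = 509.6 N down at 2.9 m → arm 2.9 m, τ = 509.6 × 2.9 = 1478 N·m counterclockwise.
Sack of grain: 18.7 × 9.8 = 183.3 N down at 3.738 m → arm 3.738 m, τ = 183.3 × 3.738 = 685.2 N·m counterclockwise.
Net moment of the loads = 2909 N·m counterclockwise.
The upward force F acts at the left end, arm 4.51 m, giving F × 4.51 clockwise.
Setting net torque to zero: F × 4.51 = 2909 → F = 2909 / 4.51 = 645 N.

F ≈ 645 N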